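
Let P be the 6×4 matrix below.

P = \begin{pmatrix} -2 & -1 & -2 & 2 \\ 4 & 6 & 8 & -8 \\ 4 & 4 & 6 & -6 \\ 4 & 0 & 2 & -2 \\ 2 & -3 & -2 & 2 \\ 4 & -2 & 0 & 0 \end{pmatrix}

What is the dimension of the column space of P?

2

Row reduce to echelon form.
R2 ← R2 + (2)·R1: [0, 4, 4, -4]
R3 ← R3 + (2)·R1: [0, 2, 2, -2]
R4 ← R4 + (2)·R1: [0, -2, -2, 2]
R5 ← R5 + R1: [0, -4, -4, 4]
R6 ← R6 + (2)·R1: [0, -4, -4, 4]
R3 ← R3 − (1/2)·R2: [0, 0, 0, 0]
R4 ← R4 + (1/2)·R2: [0, 0, 0, 0]
R5 ← R5 + R2: [0, 0, 0, 0]
R6 ← R6 + R2: [0, 0, 0, 0]
Echelon form has 2 nonzero rows, so rank(P) = 2.
The column space has dimension equal to the rank: 2.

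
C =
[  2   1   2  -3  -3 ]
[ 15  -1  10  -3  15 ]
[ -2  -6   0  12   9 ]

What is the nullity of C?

Row reduce to echelon form.
R2 ← R2 − (15/2)·R1: [0, -17/2, -5, 39/2, 75/2]
R3 ← R3 + R1: [0, -5, 2, 9, 6]
R3 ← R3 − (10/17)·R2: [0, 0, 84/17, -42/17, -273/17]
3 nonzero rows, so rank(C) = 3.
C has 5 columns; by rank–nullity, nullity = 5 − 3 = 2.

2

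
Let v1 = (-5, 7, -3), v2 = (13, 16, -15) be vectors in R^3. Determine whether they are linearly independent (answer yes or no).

Form the matrix with these vectors as rows and row reduce.
R2 ← R2 + (13/5)·R1: [0, 171/5, -114/5]
2 nonzero rows, so the 2 vectors span a space of dimension 2.
Since 2 = 2, the vectors are linearly independent.

yes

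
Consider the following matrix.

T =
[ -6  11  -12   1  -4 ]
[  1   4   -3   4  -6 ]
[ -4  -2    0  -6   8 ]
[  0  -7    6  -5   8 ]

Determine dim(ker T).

Row reduce to echelon form.
R2 ← R2 + (1/6)·R1: [0, 35/6, -5, 25/6, -20/3]
R3 ← R3 − (2/3)·R1: [0, -28/3, 8, -20/3, 32/3]
R3 ← R3 + (8/5)·R2: [0, 0, 0, 0, 0]
R4 ← R4 + (6/5)·R2: [0, 0, 0, 0, 0]
2 nonzero rows, so rank(T) = 2.
T has 5 columns; by rank–nullity, nullity = 5 − 2 = 3.

3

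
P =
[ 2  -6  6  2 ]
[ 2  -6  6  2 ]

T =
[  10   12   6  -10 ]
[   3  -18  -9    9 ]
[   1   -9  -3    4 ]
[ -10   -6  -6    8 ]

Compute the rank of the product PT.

1

First compute PT:
[[-12,  66,  36, -34],
 [-12,  66,  36, -34]]
Now row reduce the product.
R2 ← R2 − R1: [0, 0, 0, 0]
1 nonzero row, so rank(PT) = 1.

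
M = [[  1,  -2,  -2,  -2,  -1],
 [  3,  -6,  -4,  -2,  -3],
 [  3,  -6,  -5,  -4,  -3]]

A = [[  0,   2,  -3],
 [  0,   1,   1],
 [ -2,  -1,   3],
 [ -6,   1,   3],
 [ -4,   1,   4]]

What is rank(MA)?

First compute MA:
[[ 20,  -1, -21],
 [ 32,  -1, -45],
 [ 46,  -2, -54]]
Now row reduce the product.
R2 ← R2 − (8/5)·R1: [0, 3/5, -57/5]
R3 ← R3 − (23/10)·R1: [0, 3/10, -57/10]
R3 ← R3 − (1/2)·R2: [0, 0, 0]
2 nonzero rows, so rank(MA) = 2.

2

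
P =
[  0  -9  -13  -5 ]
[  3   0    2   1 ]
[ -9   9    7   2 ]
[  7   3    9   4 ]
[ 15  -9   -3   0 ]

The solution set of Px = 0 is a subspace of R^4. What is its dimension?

Row reduce to echelon form.
Swap R1 ↔ R2
R3 ← R3 + (3)·R1: [0, 9, 13, 5]
R4 ← R4 − (7/3)·R1: [0, 3, 13/3, 5/3]
R5 ← R5 − (5)·R1: [0, -9, -13, -5]
R3 ← R3 + R2: [0, 0, 0, 0]
R4 ← R4 + (1/3)·R2: [0, 0, 0, 0]
R5 ← R5 − R2: [0, 0, 0, 0]
2 nonzero rows, so rank(P) = 2.
P has 4 columns; by rank–nullity, nullity = 4 − 2 = 2.

2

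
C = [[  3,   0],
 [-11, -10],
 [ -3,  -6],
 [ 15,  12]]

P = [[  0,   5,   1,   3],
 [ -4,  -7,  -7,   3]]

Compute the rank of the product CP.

First compute CP:
[[  0,  15,   3,   9],
 [ 40,  15,  59, -63],
 [ 24,  27,  39, -27],
 [-48,  -9, -69,  81]]
Now row reduce the product.
Swap R1 ↔ R2
R3 ← R3 − (3/5)·R1: [0, 18, 18/5, 54/5]
R4 ← R4 + (6/5)·R1: [0, 9, 9/5, 27/5]
R3 ← R3 − (6/5)·R2: [0, 0, 0, 0]
R4 ← R4 − (3/5)·R2: [0, 0, 0, 0]
2 nonzero rows, so rank(CP) = 2.

2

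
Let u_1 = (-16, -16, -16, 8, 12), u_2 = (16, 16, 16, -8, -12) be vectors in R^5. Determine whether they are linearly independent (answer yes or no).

no

Form the matrix with these vectors as rows and row reduce.
R2 ← R2 + R1: [0, 0, 0, 0, 0]
1 nonzero row, so the 2 vectors span a space of dimension 1.
Since 1 < 2, the vectors are linearly dependent.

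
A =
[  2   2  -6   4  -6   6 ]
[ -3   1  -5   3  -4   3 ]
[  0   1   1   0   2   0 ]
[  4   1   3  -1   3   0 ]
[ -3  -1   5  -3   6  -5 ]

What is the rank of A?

Row reduce to echelon form.
R2 ← R2 + (3/2)·R1: [0, 4, -14, 9, -13, 12]
R4 ← R4 − (2)·R1: [0, -3, 15, -9, 15, -12]
R5 ← R5 + (3/2)·R1: [0, 2, -4, 3, -3, 4]
R3 ← R3 − (1/4)·R2: [0, 0, 9/2, -9/4, 21/4, -3]
R4 ← R4 + (3/4)·R2: [0, 0, 9/2, -9/4, 21/4, -3]
R5 ← R5 − (1/2)·R2: [0, 0, 3, -3/2, 7/2, -2]
R4 ← R4 − R3: [0, 0, 0, 0, 0, 0]
R5 ← R5 − (2/3)·R3: [0, 0, 0, 0, 0, 0]
Echelon form has 3 nonzero rows, so rank(A) = 3.

3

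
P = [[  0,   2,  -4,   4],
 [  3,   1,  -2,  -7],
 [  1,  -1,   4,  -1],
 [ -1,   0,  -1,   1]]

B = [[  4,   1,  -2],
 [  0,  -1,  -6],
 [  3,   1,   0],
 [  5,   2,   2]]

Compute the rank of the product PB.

2

First compute PB:
[[  8,   2,  -4],
 [-29, -14, -26],
 [ 11,   4,   2],
 [ -2,   0,   4]]
Now row reduce the product.
R2 ← R2 + (29/8)·R1: [0, -27/4, -81/2]
R3 ← R3 − (11/8)·R1: [0, 5/4, 15/2]
R4 ← R4 + (1/4)·R1: [0, 1/2, 3]
R3 ← R3 + (5/27)·R2: [0, 0, 0]
R4 ← R4 + (2/27)·R2: [0, 0, 0]
2 nonzero rows, so rank(PB) = 2.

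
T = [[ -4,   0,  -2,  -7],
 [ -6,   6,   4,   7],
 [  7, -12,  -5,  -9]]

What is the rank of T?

3

Row reduce to echelon form.
R2 ← R2 − (3/2)·R1: [0, 6, 7, 35/2]
R3 ← R3 + (7/4)·R1: [0, -12, -17/2, -85/4]
R3 ← R3 + (2)·R2: [0, 0, 11/2, 55/4]
Echelon form has 3 nonzero rows, so rank(T) = 3.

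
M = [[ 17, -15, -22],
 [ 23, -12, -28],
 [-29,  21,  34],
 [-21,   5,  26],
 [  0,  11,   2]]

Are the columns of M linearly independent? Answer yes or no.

yes

Row reduce M to echelon form.
R2 ← R2 − (23/17)·R1: [0, 141/17, 30/17]
R3 ← R3 + (29/17)·R1: [0, -78/17, -60/17]
R4 ← R4 + (21/17)·R1: [0, -230/17, -20/17]
R3 ← R3 + (26/47)·R2: [0, 0, -120/47]
R4 ← R4 + (230/141)·R2: [0, 0, 80/47]
R5 ← R5 − (187/141)·R2: [0, 0, -16/47]
R4 ← R4 + (2/3)·R3: [0, 0, 0]
R5 ← R5 − (2/15)·R3: [0, 0, 0]
3 pivots among 3 columns.
Every column is a pivot column, so the columns are linearly independent.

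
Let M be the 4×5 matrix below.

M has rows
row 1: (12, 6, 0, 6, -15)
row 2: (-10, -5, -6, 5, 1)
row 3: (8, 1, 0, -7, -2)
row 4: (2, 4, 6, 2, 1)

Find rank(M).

Row reduce to echelon form.
R2 ← R2 + (5/6)·R1: [0, 0, -6, 10, -23/2]
R3 ← R3 − (2/3)·R1: [0, -3, 0, -11, 8]
R4 ← R4 − (1/6)·R1: [0, 3, 6, 1, 7/2]
Swap R2 ↔ R3
R4 ← R4 + R2: [0, 0, 6, -10, 23/2]
R4 ← R4 + R3: [0, 0, 0, 0, 0]
Echelon form has 3 nonzero rows, so rank(M) = 3.

3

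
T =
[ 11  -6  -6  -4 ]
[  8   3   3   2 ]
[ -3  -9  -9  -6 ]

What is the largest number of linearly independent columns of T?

2

Row reduce to echelon form.
R2 ← R2 − (8/11)·R1: [0, 81/11, 81/11, 54/11]
R3 ← R3 + (3/11)·R1: [0, -117/11, -117/11, -78/11]
R3 ← R3 + (13/9)·R2: [0, 0, 0, 0]
Echelon form has 2 nonzero rows, so rank(T) = 2.
The rank gives the maximum number of linearly independent columns: 2.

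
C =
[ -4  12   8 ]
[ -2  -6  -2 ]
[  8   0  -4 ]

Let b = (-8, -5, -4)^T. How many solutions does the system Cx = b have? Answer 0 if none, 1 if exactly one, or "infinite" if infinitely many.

Row reduce the augmented matrix [C | b].
R2 ← R2 − (1/2)·R1: [0, -12, -6, -1]
R3 ← R3 + (2)·R1: [0, 24, 12, -20]
R3 ← R3 + (2)·R2: [0, 0, 0, -22]
The echelon form has 3 nonzero rows; the last pivot sits in the augmented column, so rank(C) = 2 but rank([C|b]) = 3.
Since the ranks differ, the system is inconsistent.
It has no solutions.

0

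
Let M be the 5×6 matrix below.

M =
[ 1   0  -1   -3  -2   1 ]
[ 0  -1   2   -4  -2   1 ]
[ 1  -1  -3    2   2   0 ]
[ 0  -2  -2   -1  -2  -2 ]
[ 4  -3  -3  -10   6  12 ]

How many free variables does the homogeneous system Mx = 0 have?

1

Row reduce to echelon form.
R3 ← R3 − R1: [0, -1, -2, 5, 4, -1]
R5 ← R5 − (4)·R1: [0, -3, 1, 2, 14, 8]
R3 ← R3 − R2: [0, 0, -4, 9, 6, -2]
R4 ← R4 − (2)·R2: [0, 0, -6, 7, 2, -4]
R5 ← R5 − (3)·R2: [0, 0, -5, 14, 20, 5]
R4 ← R4 − (3/2)·R3: [0, 0, 0, -13/2, -7, -1]
R5 ← R5 − (5/4)·R3: [0, 0, 0, 11/4, 25/2, 15/2]
R5 ← R5 + (11/26)·R4: [0, 0, 0, 0, 124/13, 92/13]
5 nonzero rows, so rank(M) = 5.
M has 6 columns; by rank–nullity, nullity = 6 − 5 = 1.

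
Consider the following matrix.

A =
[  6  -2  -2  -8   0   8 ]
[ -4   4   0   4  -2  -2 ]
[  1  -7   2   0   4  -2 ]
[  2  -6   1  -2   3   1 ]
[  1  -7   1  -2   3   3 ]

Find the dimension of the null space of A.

3

Row reduce to echelon form.
R2 ← R2 + (2/3)·R1: [0, 8/3, -4/3, -4/3, -2, 10/3]
R3 ← R3 − (1/6)·R1: [0, -20/3, 7/3, 4/3, 4, -10/3]
R4 ← R4 − (1/3)·R1: [0, -16/3, 5/3, 2/3, 3, -5/3]
R5 ← R5 − (1/6)·R1: [0, -20/3, 4/3, -2/3, 3, 5/3]
R3 ← R3 + (5/2)·R2: [0, 0, -1, -2, -1, 5]
R4 ← R4 + (2)·R2: [0, 0, -1, -2, -1, 5]
R5 ← R5 + (5/2)·R2: [0, 0, -2, -4, -2, 10]
R4 ← R4 − R3: [0, 0, 0, 0, 0, 0]
R5 ← R5 − (2)·R3: [0, 0, 0, 0, 0, 0]
3 nonzero rows, so rank(A) = 3.
A has 6 columns; by rank–nullity, nullity = 6 − 3 = 3.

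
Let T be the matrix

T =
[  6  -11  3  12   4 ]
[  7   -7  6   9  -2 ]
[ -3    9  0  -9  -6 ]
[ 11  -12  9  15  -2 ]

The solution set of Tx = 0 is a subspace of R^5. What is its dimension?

Row reduce to echelon form.
R2 ← R2 − (7/6)·R1: [0, 35/6, 5/2, -5, -20/3]
R3 ← R3 + (1/2)·R1: [0, 7/2, 3/2, -3, -4]
R4 ← R4 − (11/6)·R1: [0, 49/6, 7/2, -7, -28/3]
R3 ← R3 − (3/5)·R2: [0, 0, 0, 0, 0]
R4 ← R4 − (7/5)·R2: [0, 0, 0, 0, 0]
2 nonzero rows, so rank(T) = 2.
T has 5 columns; by rank–nullity, nullity = 5 − 2 = 3.

3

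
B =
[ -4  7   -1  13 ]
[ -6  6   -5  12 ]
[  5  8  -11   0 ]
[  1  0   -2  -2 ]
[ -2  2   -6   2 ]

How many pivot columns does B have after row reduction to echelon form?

Row reduce to echelon form.
R2 ← R2 − (3/2)·R1: [0, -9/2, -7/2, -15/2]
R3 ← R3 + (5/4)·R1: [0, 67/4, -49/4, 65/4]
R4 ← R4 + (1/4)·R1: [0, 7/4, -9/4, 5/4]
R5 ← R5 − (1/2)·R1: [0, -3/2, -11/2, -9/2]
R3 ← R3 + (67/18)·R2: [0, 0, -455/18, -35/3]
R4 ← R4 + (7/18)·R2: [0, 0, -65/18, -5/3]
R5 ← R5 − (1/3)·R2: [0, 0, -13/3, -2]
R4 ← R4 − (1/7)·R3: [0, 0, 0, 0]
R5 ← R5 − (6/35)·R3: [0, 0, 0, 0]
Echelon form has 3 nonzero rows, so rank(B) = 3.
Each nonzero row contributes one pivot column: 3 pivot columns.

3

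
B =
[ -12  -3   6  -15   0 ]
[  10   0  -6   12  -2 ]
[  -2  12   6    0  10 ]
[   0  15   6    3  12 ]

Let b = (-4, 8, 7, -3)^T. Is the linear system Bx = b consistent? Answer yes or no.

Row reduce the augmented matrix [B | b].
R2 ← R2 + (5/6)·R1: [0, -5/2, -1, -1/2, -2, 14/3]
R3 ← R3 − (1/6)·R1: [0, 25/2, 5, 5/2, 10, 23/3]
R3 ← R3 + (5)·R2: [0, 0, 0, 0, 0, 31]
R4 ← R4 + (6)·R2: [0, 0, 0, 0, 0, 25]
R4 ← R4 − (25/31)·R3: [0, 0, 0, 0, 0, 0]
The echelon form has 3 nonzero rows; the last pivot sits in the augmented column, so rank(B) = 2 but rank([B|b]) = 3.
Since the ranks differ, the system is inconsistent.

no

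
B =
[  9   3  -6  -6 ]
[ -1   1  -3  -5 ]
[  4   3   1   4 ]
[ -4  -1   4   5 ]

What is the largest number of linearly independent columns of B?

Row reduce to echelon form.
R2 ← R2 + (1/9)·R1: [0, 4/3, -11/3, -17/3]
R3 ← R3 − (4/9)·R1: [0, 5/3, 11/3, 20/3]
R4 ← R4 + (4/9)·R1: [0, 1/3, 4/3, 7/3]
R3 ← R3 − (5/4)·R2: [0, 0, 33/4, 55/4]
R4 ← R4 − (1/4)·R2: [0, 0, 9/4, 15/4]
R4 ← R4 − (3/11)·R3: [0, 0, 0, 0]
Echelon form has 3 nonzero rows, so rank(B) = 3.
The rank gives the maximum number of linearly independent columns: 3.

3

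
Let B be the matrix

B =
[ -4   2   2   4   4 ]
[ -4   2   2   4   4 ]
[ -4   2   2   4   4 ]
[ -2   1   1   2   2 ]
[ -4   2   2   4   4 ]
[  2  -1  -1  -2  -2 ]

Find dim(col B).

1

Row reduce to echelon form.
R2 ← R2 − R1: [0, 0, 0, 0, 0]
R3 ← R3 − R1: [0, 0, 0, 0, 0]
R4 ← R4 − (1/2)·R1: [0, 0, 0, 0, 0]
R5 ← R5 − R1: [0, 0, 0, 0, 0]
R6 ← R6 + (1/2)·R1: [0, 0, 0, 0, 0]
Echelon form has 1 nonzero row, so rank(B) = 1.
The column space has dimension equal to the rank: 1.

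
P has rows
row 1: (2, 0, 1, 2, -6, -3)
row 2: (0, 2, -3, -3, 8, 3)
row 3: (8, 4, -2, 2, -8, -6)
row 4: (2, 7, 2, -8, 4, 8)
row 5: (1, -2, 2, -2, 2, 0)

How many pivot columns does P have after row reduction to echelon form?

4

Row reduce to echelon form.
R3 ← R3 − (4)·R1: [0, 4, -6, -6, 16, 6]
R4 ← R4 − R1: [0, 7, 1, -10, 10, 11]
R5 ← R5 − (1/2)·R1: [0, -2, 3/2, -3, 5, 3/2]
R3 ← R3 − (2)·R2: [0, 0, 0, 0, 0, 0]
R4 ← R4 − (7/2)·R2: [0, 0, 23/2, 1/2, -18, 1/2]
R5 ← R5 + R2: [0, 0, -3/2, -6, 13, 9/2]
Swap R3 ↔ R4
R5 ← R5 + (3/23)·R3: [0, 0, 0, -273/46, 245/23, 105/23]
Swap R4 ↔ R5
Echelon form has 4 nonzero rows, so rank(P) = 4.
Each nonzero row contributes one pivot column: 4 pivot columns.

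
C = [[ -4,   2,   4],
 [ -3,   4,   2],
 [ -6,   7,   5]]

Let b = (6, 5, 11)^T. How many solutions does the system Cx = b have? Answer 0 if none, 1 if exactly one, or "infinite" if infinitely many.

1

Row reduce the augmented matrix [C | b].
R2 ← R2 − (3/4)·R1: [0, 5/2, -1, 1/2]
R3 ← R3 − (3/2)·R1: [0, 4, -1, 2]
R3 ← R3 − (8/5)·R2: [0, 0, 3/5, 6/5]
The echelon form has 3 nonzero rows, and every pivot lies in the first 3 columns, so rank(C) = rank([C|b]) = 3.
The system is consistent.
rank = 3 = number of unknowns, so the solution is unique.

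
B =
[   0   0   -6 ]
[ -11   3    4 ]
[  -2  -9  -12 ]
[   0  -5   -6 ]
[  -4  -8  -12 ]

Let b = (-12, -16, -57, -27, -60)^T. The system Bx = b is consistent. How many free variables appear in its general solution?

0

Row reduce the augmented matrix [B | b].
Swap R1 ↔ R2
R3 ← R3 − (2/11)·R1: [0, -105/11, -140/11, -595/11]
R5 ← R5 − (4/11)·R1: [0, -100/11, -148/11, -596/11]
Swap R2 ↔ R3
R4 ← R4 − (11/21)·R2: [0, 0, 2/3, 4/3]
R5 ← R5 − (20/21)·R2: [0, 0, -4/3, -8/3]
R4 ← R4 + (1/9)·R3: [0, 0, 0, 0]
R5 ← R5 − (2/9)·R3: [0, 0, 0, 0]
The echelon form has 3 nonzero rows, and every pivot lies in the first 3 columns, so rank(B) = rank([B|b]) = 3.
The system is consistent.
Free variables = (unknowns) − (rank) = 3 − 3 = 0.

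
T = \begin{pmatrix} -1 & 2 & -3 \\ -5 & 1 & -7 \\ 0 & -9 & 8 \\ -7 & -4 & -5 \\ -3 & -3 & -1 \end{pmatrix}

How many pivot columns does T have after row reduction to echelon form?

Row reduce to echelon form.
R2 ← R2 − (5)·R1: [0, -9, 8]
R4 ← R4 − (7)·R1: [0, -18, 16]
R5 ← R5 − (3)·R1: [0, -9, 8]
R3 ← R3 − R2: [0, 0, 0]
R4 ← R4 − (2)·R2: [0, 0, 0]
R5 ← R5 − R2: [0, 0, 0]
Echelon form has 2 nonzero rows, so rank(T) = 2.
Each nonzero row contributes one pivot column: 2 pivot columns.

2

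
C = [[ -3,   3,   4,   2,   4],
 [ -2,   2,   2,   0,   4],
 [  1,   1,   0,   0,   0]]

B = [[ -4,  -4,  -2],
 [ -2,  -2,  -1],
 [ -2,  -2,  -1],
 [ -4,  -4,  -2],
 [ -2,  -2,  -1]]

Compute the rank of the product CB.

First compute CB:
[[-18, -18,  -9],
 [ -8,  -8,  -4],
 [ -6,  -6,  -3]]
Now row reduce the product.
R2 ← R2 − (4/9)·R1: [0, 0, 0]
R3 ← R3 − (1/3)·R1: [0, 0, 0]
1 nonzero row, so rank(CB) = 1.

1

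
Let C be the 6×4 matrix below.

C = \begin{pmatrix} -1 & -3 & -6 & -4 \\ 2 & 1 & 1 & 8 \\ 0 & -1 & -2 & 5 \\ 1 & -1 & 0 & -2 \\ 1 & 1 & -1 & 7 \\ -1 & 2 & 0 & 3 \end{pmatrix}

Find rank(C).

4

Row reduce to echelon form.
R2 ← R2 + (2)·R1: [0, -5, -11, 0]
R4 ← R4 + R1: [0, -4, -6, -6]
R5 ← R5 + R1: [0, -2, -7, 3]
R6 ← R6 − R1: [0, 5, 6, 7]
R3 ← R3 − (1/5)·R2: [0, 0, 1/5, 5]
R4 ← R4 − (4/5)·R2: [0, 0, 14/5, -6]
R5 ← R5 − (2/5)·R2: [0, 0, -13/5, 3]
R6 ← R6 + R2: [0, 0, -5, 7]
R4 ← R4 − (14)·R3: [0, 0, 0, -76]
R5 ← R5 + (13)·R3: [0, 0, 0, 68]
R6 ← R6 + (25)·R3: [0, 0, 0, 132]
R5 ← R5 + (17/19)·R4: [0, 0, 0, 0]
R6 ← R6 + (33/19)·R4: [0, 0, 0, 0]
Echelon form has 4 nonzero rows, so rank(C) = 4.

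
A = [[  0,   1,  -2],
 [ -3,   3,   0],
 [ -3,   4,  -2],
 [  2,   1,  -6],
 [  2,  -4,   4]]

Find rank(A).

2

Row reduce to echelon form.
Swap R1 ↔ R2
R3 ← R3 − R1: [0, 1, -2]
R4 ← R4 + (2/3)·R1: [0, 3, -6]
R5 ← R5 + (2/3)·R1: [0, -2, 4]
R3 ← R3 − R2: [0, 0, 0]
R4 ← R4 − (3)·R2: [0, 0, 0]
R5 ← R5 + (2)·R2: [0, 0, 0]
Echelon form has 2 nonzero rows, so rank(A) = 2.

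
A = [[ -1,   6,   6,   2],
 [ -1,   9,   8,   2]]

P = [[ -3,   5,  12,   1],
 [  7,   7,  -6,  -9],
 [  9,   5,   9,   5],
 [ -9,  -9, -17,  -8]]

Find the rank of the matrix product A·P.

First compute AP:
[[ 81,  49, -28, -41],
 [120,  80, -28, -58]]
Now row reduce the product.
R2 ← R2 − (40/27)·R1: [0, 200/27, 364/27, 74/27]
2 nonzero rows, so rank(AP) = 2.

2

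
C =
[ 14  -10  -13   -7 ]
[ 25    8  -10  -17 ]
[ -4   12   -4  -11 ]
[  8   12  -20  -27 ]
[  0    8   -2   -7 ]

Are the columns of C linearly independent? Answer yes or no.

Row reduce C to echelon form.
R2 ← R2 − (25/14)·R1: [0, 181/7, 185/14, -9/2]
R3 ← R3 + (2/7)·R1: [0, 64/7, -54/7, -13]
R4 ← R4 − (4/7)·R1: [0, 124/7, -88/7, -23]
R3 ← R3 − (64/181)·R2: [0, 0, -2242/181, -2065/181]
R4 ← R4 − (124/181)·R2: [0, 0, -3914/181, -3605/181]
R5 ← R5 − (56/181)·R2: [0, 0, -1102/181, -1015/181]
R4 ← R4 − (103/59)·R3: [0, 0, 0, 0]
R5 ← R5 − (29/59)·R3: [0, 0, 0, 0]
3 pivots among 4 columns.
Only 3 < 4 pivot columns, so the columns are linearly dependent.

no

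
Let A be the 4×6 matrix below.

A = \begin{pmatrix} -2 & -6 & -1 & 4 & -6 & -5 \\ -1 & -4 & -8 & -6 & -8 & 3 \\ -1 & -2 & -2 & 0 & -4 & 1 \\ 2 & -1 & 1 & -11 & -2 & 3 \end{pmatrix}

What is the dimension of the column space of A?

Row reduce to echelon form.
R2 ← R2 − (1/2)·R1: [0, -1, -15/2, -8, -5, 11/2]
R3 ← R3 − (1/2)·R1: [0, 1, -3/2, -2, -1, 7/2]
R4 ← R4 + R1: [0, -7, 0, -7, -8, -2]
R3 ← R3 + R2: [0, 0, -9, -10, -6, 9]
R4 ← R4 − (7)·R2: [0, 0, 105/2, 49, 27, -81/2]
R4 ← R4 + (35/6)·R3: [0, 0, 0, -28/3, -8, 12]
Echelon form has 4 nonzero rows, so rank(A) = 4.
The column space has dimension equal to the rank: 4.

4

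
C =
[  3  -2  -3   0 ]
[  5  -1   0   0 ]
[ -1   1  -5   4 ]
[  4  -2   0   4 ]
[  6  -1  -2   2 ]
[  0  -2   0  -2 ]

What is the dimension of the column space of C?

Row reduce to echelon form.
R2 ← R2 − (5/3)·R1: [0, 7/3, 5, 0]
R3 ← R3 + (1/3)·R1: [0, 1/3, -6, 4]
R4 ← R4 − (4/3)·R1: [0, 2/3, 4, 4]
R5 ← R5 − (2)·R1: [0, 3, 4, 2]
R3 ← R3 − (1/7)·R2: [0, 0, -47/7, 4]
R4 ← R4 − (2/7)·R2: [0, 0, 18/7, 4]
R5 ← R5 − (9/7)·R2: [0, 0, -17/7, 2]
R6 ← R6 + (6/7)·R2: [0, 0, 30/7, -2]
R4 ← R4 + (18/47)·R3: [0, 0, 0, 260/47]
R5 ← R5 − (17/47)·R3: [0, 0, 0, 26/47]
R6 ← R6 + (30/47)·R3: [0, 0, 0, 26/47]
R5 ← R5 − (1/10)·R4: [0, 0, 0, 0]
R6 ← R6 − (1/10)·R4: [0, 0, 0, 0]
Echelon form has 4 nonzero rows, so rank(C) = 4.
The column space has dimension equal to the rank: 4.

4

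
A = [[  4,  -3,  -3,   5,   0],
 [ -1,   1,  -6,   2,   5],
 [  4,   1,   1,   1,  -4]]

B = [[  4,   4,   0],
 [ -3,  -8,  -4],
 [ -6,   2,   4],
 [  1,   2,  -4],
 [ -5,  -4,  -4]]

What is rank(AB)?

First compute AB:
[[ 48,  44, -20],
 [  6, -40, -56],
 [ 28,  28,  12]]
Now row reduce the product.
R2 ← R2 − (1/8)·R1: [0, -91/2, -107/2]
R3 ← R3 − (7/12)·R1: [0, 7/3, 71/3]
R3 ← R3 + (2/39)·R2: [0, 0, 272/13]
3 nonzero rows, so rank(AB) = 3.

3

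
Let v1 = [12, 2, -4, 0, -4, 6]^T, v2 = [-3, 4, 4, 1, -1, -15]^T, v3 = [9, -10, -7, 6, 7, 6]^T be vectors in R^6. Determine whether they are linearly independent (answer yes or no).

Form the matrix with these vectors as rows and row reduce.
R2 ← R2 + (1/4)·R1: [0, 9/2, 3, 1, -2, -27/2]
R3 ← R3 − (3/4)·R1: [0, -23/2, -4, 6, 10, 3/2]
R3 ← R3 + (23/9)·R2: [0, 0, 11/3, 77/9, 44/9, -33]
3 nonzero rows, so the 3 vectors span a space of dimension 3.
Since 3 = 3, the vectors are linearly independent.

yes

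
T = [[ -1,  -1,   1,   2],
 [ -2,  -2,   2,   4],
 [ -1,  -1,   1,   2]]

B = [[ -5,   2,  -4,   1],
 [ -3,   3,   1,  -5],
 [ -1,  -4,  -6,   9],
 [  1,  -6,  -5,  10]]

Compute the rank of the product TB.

1

First compute TB:
[[  9, -21, -13,  33],
 [ 18, -42, -26,  66],
 [  9, -21, -13,  33]]
Now row reduce the product.
R2 ← R2 − (2)·R1: [0, 0, 0, 0]
R3 ← R3 − R1: [0, 0, 0, 0]
1 nonzero row, so rank(TB) = 1.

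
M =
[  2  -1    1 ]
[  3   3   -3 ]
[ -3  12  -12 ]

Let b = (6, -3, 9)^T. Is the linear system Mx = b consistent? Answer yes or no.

Row reduce the augmented matrix [M | b].
R2 ← R2 − (3/2)·R1: [0, 9/2, -9/2, -12]
R3 ← R3 + (3/2)·R1: [0, 21/2, -21/2, 18]
R3 ← R3 − (7/3)·R2: [0, 0, 0, 46]
The echelon form has 3 nonzero rows; the last pivot sits in the augmented column, so rank(M) = 2 but rank([M|b]) = 3.
Since the ranks differ, the system is inconsistent.

no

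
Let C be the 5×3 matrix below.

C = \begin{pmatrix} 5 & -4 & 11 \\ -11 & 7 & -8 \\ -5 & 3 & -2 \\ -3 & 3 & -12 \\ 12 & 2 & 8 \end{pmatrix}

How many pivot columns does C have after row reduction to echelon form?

Row reduce to echelon form.
R2 ← R2 + (11/5)·R1: [0, -9/5, 81/5]
R3 ← R3 + R1: [0, -1, 9]
R4 ← R4 + (3/5)·R1: [0, 3/5, -27/5]
R5 ← R5 − (12/5)·R1: [0, 58/5, -92/5]
R3 ← R3 − (5/9)·R2: [0, 0, 0]
R4 ← R4 + (1/3)·R2: [0, 0, 0]
R5 ← R5 + (58/9)·R2: [0, 0, 86]
Swap R3 ↔ R5
Echelon form has 3 nonzero rows, so rank(C) = 3.
Each nonzero row contributes one pivot column: 3 pivot columns.

3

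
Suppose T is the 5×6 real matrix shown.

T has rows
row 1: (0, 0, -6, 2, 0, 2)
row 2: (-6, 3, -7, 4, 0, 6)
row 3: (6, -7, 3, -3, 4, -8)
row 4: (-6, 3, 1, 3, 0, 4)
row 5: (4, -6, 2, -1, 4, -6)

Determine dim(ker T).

2

Row reduce to echelon form.
Swap R1 ↔ R2
R3 ← R3 + R1: [0, -4, -4, 1, 4, -2]
R4 ← R4 − R1: [0, 0, 8, -1, 0, -2]
R5 ← R5 + (2/3)·R1: [0, -4, -8/3, 5/3, 4, -2]
Swap R2 ↔ R3
R5 ← R5 − R2: [0, 0, 4/3, 2/3, 0, 0]
R4 ← R4 + (4/3)·R3: [0, 0, 0, 5/3, 0, 2/3]
R5 ← R5 + (2/9)·R3: [0, 0, 0, 10/9, 0, 4/9]
R5 ← R5 − (2/3)·R4: [0, 0, 0, 0, 0, 0]
4 nonzero rows, so rank(T) = 4.
T has 6 columns; by rank–nullity, nullity = 6 − 4 = 2.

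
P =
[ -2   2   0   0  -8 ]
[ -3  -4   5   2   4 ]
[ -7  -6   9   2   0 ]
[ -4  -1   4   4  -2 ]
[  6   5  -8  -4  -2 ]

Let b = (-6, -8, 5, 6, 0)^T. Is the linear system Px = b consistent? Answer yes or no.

Row reduce the augmented matrix [P | b].
R2 ← R2 − (3/2)·R1: [0, -7, 5, 2, 16, 1]
R3 ← R3 − (7/2)·R1: [0, -13, 9, 2, 28, 26]
R4 ← R4 − (2)·R1: [0, -5, 4, 4, 14, 18]
R5 ← R5 + (3)·R1: [0, 11, -8, -4, -26, -18]
R3 ← R3 − (13/7)·R2: [0, 0, -2/7, -12/7, -12/7, 169/7]
R4 ← R4 − (5/7)·R2: [0, 0, 3/7, 18/7, 18/7, 121/7]
R5 ← R5 + (11/7)·R2: [0, 0, -1/7, -6/7, -6/7, -115/7]
R4 ← R4 + (3/2)·R3: [0, 0, 0, 0, 0, 107/2]
R5 ← R5 − (1/2)·R3: [0, 0, 0, 0, 0, -57/2]
R5 ← R5 + (57/107)·R4: [0, 0, 0, 0, 0, 0]
The echelon form has 4 nonzero rows; the last pivot sits in the augmented column, so rank(P) = 3 but rank([P|b]) = 4.
Since the ranks differ, the system is inconsistent.

no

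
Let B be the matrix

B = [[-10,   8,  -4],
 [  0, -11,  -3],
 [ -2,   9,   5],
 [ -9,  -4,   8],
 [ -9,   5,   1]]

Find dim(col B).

Row reduce to echelon form.
R3 ← R3 − (1/5)·R1: [0, 37/5, 29/5]
R4 ← R4 − (9/10)·R1: [0, -56/5, 58/5]
R5 ← R5 − (9/10)·R1: [0, -11/5, 23/5]
R3 ← R3 + (37/55)·R2: [0, 0, 208/55]
R4 ← R4 − (56/55)·R2: [0, 0, 806/55]
R5 ← R5 − (1/5)·R2: [0, 0, 26/5]
R4 ← R4 − (31/8)·R3: [0, 0, 0]
R5 ← R5 − (11/8)·R3: [0, 0, 0]
Echelon form has 3 nonzero rows, so rank(B) = 3.
The column space has dimension equal to the rank: 3.

3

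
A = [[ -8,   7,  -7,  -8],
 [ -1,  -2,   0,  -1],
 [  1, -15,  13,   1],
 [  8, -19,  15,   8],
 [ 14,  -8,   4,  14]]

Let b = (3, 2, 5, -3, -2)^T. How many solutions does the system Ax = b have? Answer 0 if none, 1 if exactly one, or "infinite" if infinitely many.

0

Row reduce the augmented matrix [A | b].
R2 ← R2 − (1/8)·R1: [0, -23/8, 7/8, 0, 13/8]
R3 ← R3 + (1/8)·R1: [0, -113/8, 97/8, 0, 43/8]
R4 ← R4 + R1: [0, -12, 8, 0, 0]
R5 ← R5 + (7/4)·R1: [0, 17/4, -33/4, 0, 13/4]
R3 ← R3 − (113/23)·R2: [0, 0, 180/23, 0, -60/23]
R4 ← R4 − (96/23)·R2: [0, 0, 100/23, 0, -156/23]
R5 ← R5 + (34/23)·R2: [0, 0, -160/23, 0, 130/23]
R4 ← R4 − (5/9)·R3: [0, 0, 0, 0, -16/3]
R5 ← R5 + (8/9)·R3: [0, 0, 0, 0, 10/3]
R5 ← R5 + (5/8)·R4: [0, 0, 0, 0, 0]
The echelon form has 4 nonzero rows; the last pivot sits in the augmented column, so rank(A) = 3 but rank([A|b]) = 4.
Since the ranks differ, the system is inconsistent.
It has no solutions.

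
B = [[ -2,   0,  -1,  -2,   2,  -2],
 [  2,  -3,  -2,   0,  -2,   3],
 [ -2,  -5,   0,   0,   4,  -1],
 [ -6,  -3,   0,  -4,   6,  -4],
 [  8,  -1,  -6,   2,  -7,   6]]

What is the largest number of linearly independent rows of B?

4

Row reduce to echelon form.
R2 ← R2 + R1: [0, -3, -3, -2, 0, 1]
R3 ← R3 − R1: [0, -5, 1, 2, 2, 1]
R4 ← R4 − (3)·R1: [0, -3, 3, 2, 0, 2]
R5 ← R5 + (4)·R1: [0, -1, -10, -6, 1, -2]
R3 ← R3 − (5/3)·R2: [0, 0, 6, 16/3, 2, -2/3]
R4 ← R4 − R2: [0, 0, 6, 4, 0, 1]
R5 ← R5 − (1/3)·R2: [0, 0, -9, -16/3, 1, -7/3]
R4 ← R4 − R3: [0, 0, 0, -4/3, -2, 5/3]
R5 ← R5 + (3/2)·R3: [0, 0, 0, 8/3, 4, -10/3]
R5 ← R5 + (2)·R4: [0, 0, 0, 0, 0, 0]
Echelon form has 4 nonzero rows, so rank(B) = 4.
The rank gives the maximum number of linearly independent rows: 4.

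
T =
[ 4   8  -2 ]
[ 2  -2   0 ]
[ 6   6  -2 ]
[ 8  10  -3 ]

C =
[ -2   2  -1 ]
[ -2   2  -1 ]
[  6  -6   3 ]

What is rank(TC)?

First compute TC:
[[-36,  36, -18],
 [  0,   0,   0],
 [-36,  36, -18],
 [-54,  54, -27]]
Now row reduce the product.
R3 ← R3 − R1: [0, 0, 0]
R4 ← R4 − (3/2)·R1: [0, 0, 0]
1 nonzero row, so rank(TC) = 1.

1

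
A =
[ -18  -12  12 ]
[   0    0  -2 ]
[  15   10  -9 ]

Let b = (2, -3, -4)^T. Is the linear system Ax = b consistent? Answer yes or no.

Row reduce the augmented matrix [A | b].
R3 ← R3 + (5/6)·R1: [0, 0, 1, -7/3]
R3 ← R3 + (1/2)·R2: [0, 0, 0, -23/6]
The echelon form has 3 nonzero rows; the last pivot sits in the augmented column, so rank(A) = 2 but rank([A|b]) = 3.
Since the ranks differ, the system is inconsistent.

no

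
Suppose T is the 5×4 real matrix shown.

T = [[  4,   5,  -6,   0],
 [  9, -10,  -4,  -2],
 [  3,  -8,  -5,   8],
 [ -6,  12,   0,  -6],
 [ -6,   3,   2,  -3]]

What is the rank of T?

Row reduce to echelon form.
R2 ← R2 − (9/4)·R1: [0, -85/4, 19/2, -2]
R3 ← R3 − (3/4)·R1: [0, -47/4, -1/2, 8]
R4 ← R4 + (3/2)·R1: [0, 39/2, -9, -6]
R5 ← R5 + (3/2)·R1: [0, 21/2, -7, -3]
R3 ← R3 − (47/85)·R2: [0, 0, -489/85, 774/85]
R4 ← R4 + (78/85)·R2: [0, 0, -24/85, -666/85]
R5 ← R5 + (42/85)·R2: [0, 0, -196/85, -339/85]
R4 ← R4 − (8/163)·R3: [0, 0, 0, -1350/163]
R5 ← R5 − (196/489)·R3: [0, 0, 0, -1245/163]
R5 ← R5 − (83/90)·R4: [0, 0, 0, 0]
Echelon form has 4 nonzero rows, so rank(T) = 4.

4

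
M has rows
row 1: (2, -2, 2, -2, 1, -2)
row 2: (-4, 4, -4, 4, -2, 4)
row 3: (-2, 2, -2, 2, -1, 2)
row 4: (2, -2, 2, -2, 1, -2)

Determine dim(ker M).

Row reduce to echelon form.
R2 ← R2 + (2)·R1: [0, 0, 0, 0, 0, 0]
R3 ← R3 + R1: [0, 0, 0, 0, 0, 0]
R4 ← R4 − R1: [0, 0, 0, 0, 0, 0]
1 nonzero row, so rank(M) = 1.
M has 6 columns; by rank–nullity, nullity = 6 − 1 = 5.

5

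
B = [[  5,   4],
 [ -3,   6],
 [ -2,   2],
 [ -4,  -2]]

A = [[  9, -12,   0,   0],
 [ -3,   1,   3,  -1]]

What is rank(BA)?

2

First compute BA:
[[ 33, -56,  12,  -4],
 [-45,  42,  18,  -6],
 [-24,  26,   6,  -2],
 [-30,  46,  -6,   2]]
Now row reduce the product.
R2 ← R2 + (15/11)·R1: [0, -378/11, 378/11, -126/11]
R3 ← R3 + (8/11)·R1: [0, -162/11, 162/11, -54/11]
R4 ← R4 + (10/11)·R1: [0, -54/11, 54/11, -18/11]
R3 ← R3 − (3/7)·R2: [0, 0, 0, 0]
R4 ← R4 − (1/7)·R2: [0, 0, 0, 0]
2 nonzero rows, so rank(BA) = 2.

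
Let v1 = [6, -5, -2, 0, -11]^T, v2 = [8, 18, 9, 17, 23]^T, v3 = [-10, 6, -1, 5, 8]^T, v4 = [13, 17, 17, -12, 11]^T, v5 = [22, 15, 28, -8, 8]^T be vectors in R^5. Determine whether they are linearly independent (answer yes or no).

Form the matrix with these vectors as rows and row reduce.
R2 ← R2 − (4/3)·R1: [0, 74/3, 35/3, 17, 113/3]
R3 ← R3 + (5/3)·R1: [0, -7/3, -13/3, 5, -31/3]
R4 ← R4 − (13/6)·R1: [0, 167/6, 64/3, -12, 209/6]
R5 ← R5 − (11/3)·R1: [0, 100/3, 106/3, -8, 145/3]
R3 ← R3 + (7/74)·R2: [0, 0, -239/74, 489/74, -501/74]
R4 ← R4 − (167/148)·R2: [0, 0, 1209/148, -4615/148, -1135/148]
R5 ← R5 − (50/37)·R2: [0, 0, 724/37, -1146/37, -95/37]
R4 ← R4 + (1209/478)·R3: [0, 0, 0, -3458/239, -11851/478]
R5 ← R5 + (1448/239)·R3: [0, 0, 0, 2166/239, -10417/239]
R5 ← R5 + (57/91)·R4: [0, 0, 0, 0, -1537/26]
5 nonzero rows, so the 5 vectors span a space of dimension 5.
Since 5 = 5, the vectors are linearly independent.

yes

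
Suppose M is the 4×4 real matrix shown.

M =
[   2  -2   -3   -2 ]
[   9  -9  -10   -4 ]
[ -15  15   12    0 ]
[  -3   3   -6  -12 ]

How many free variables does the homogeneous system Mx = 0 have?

2

Row reduce to echelon form.
R2 ← R2 − (9/2)·R1: [0, 0, 7/2, 5]
R3 ← R3 + (15/2)·R1: [0, 0, -21/2, -15]
R4 ← R4 + (3/2)·R1: [0, 0, -21/2, -15]
R3 ← R3 + (3)·R2: [0, 0, 0, 0]
R4 ← R4 + (3)·R2: [0, 0, 0, 0]
2 nonzero rows, so rank(M) = 2.
M has 4 columns; by rank–nullity, nullity = 4 − 2 = 2.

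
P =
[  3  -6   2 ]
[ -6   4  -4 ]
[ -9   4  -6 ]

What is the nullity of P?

Row reduce to echelon form.
R2 ← R2 + (2)·R1: [0, -8, 0]
R3 ← R3 + (3)·R1: [0, -14, 0]
R3 ← R3 − (7/4)·R2: [0, 0, 0]
2 nonzero rows, so rank(P) = 2.
P has 3 columns; by rank–nullity, nullity = 3 − 2 = 1.

1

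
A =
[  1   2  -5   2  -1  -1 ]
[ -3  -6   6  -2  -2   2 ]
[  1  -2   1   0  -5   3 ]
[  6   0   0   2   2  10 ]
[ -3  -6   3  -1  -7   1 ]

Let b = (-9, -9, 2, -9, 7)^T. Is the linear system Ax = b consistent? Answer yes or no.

Row reduce the augmented matrix [A | b].
R2 ← R2 + (3)·R1: [0, 0, -9, 4, -5, -1, -36]
R3 ← R3 − R1: [0, -4, 6, -2, -4, 4, 11]
R4 ← R4 − (6)·R1: [0, -12, 30, -10, 8, 16, 45]
R5 ← R5 + (3)·R1: [0, 0, -12, 5, -10, -2, -20]
Swap R2 ↔ R3
R4 ← R4 − (3)·R2: [0, 0, 12, -4, 20, 4, 12]
R4 ← R4 + (4/3)·R3: [0, 0, 0, 4/3, 40/3, 8/3, -36]
R5 ← R5 − (4/3)·R3: [0, 0, 0, -1/3, -10/3, -2/3, 28]
R5 ← R5 + (1/4)·R4: [0, 0, 0, 0, 0, 0, 19]
The echelon form has 5 nonzero rows; the last pivot sits in the augmented column, so rank(A) = 4 but rank([A|b]) = 5.
Since the ranks differ, the system is inconsistent.

no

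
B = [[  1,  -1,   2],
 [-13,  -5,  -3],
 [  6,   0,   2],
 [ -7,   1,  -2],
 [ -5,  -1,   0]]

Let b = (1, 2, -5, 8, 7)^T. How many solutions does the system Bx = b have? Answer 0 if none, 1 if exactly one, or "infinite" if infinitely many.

Row reduce the augmented matrix [B | b].
R2 ← R2 + (13)·R1: [0, -18, 23, 15]
R3 ← R3 − (6)·R1: [0, 6, -10, -11]
R4 ← R4 + (7)·R1: [0, -6, 12, 15]
R5 ← R5 + (5)·R1: [0, -6, 10, 12]
R3 ← R3 + (1/3)·R2: [0, 0, -7/3, -6]
R4 ← R4 − (1/3)·R2: [0, 0, 13/3, 10]
R5 ← R5 − (1/3)·R2: [0, 0, 7/3, 7]
R4 ← R4 + (13/7)·R3: [0, 0, 0, -8/7]
R5 ← R5 + R3: [0, 0, 0, 1]
R5 ← R5 + (7/8)·R4: [0, 0, 0, 0]
The echelon form has 4 nonzero rows; the last pivot sits in the augmented column, so rank(B) = 3 but rank([B|b]) = 4.
Since the ranks differ, the system is inconsistent.
It has no solutions.

0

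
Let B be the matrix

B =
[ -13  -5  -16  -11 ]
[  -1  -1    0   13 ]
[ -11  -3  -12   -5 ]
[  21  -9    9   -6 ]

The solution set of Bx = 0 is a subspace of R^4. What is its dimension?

Row reduce to echelon form.
R2 ← R2 − (1/13)·R1: [0, -8/13, 16/13, 180/13]
R3 ← R3 − (11/13)·R1: [0, 16/13, 20/13, 56/13]
R4 ← R4 + (21/13)·R1: [0, -222/13, -219/13, -309/13]
R3 ← R3 + (2)·R2: [0, 0, 4, 32]
R4 ← R4 − (111/4)·R2: [0, 0, -51, -408]
R4 ← R4 + (51/4)·R3: [0, 0, 0, 0]
3 nonzero rows, so rank(B) = 3.
B has 4 columns; by rank–nullity, nullity = 4 − 3 = 1.

1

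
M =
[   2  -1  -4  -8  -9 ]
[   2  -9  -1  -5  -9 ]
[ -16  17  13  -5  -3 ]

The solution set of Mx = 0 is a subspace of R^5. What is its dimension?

2

Row reduce to echelon form.
R2 ← R2 − R1: [0, -8, 3, 3, 0]
R3 ← R3 + (8)·R1: [0, 9, -19, -69, -75]
R3 ← R3 + (9/8)·R2: [0, 0, -125/8, -525/8, -75]
3 nonzero rows, so rank(M) = 3.
M has 5 columns; by rank–nullity, nullity = 5 − 3 = 2.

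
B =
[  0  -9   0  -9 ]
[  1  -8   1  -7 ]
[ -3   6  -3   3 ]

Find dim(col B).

Row reduce to echelon form.
Swap R1 ↔ R2
R3 ← R3 + (3)·R1: [0, -18, 0, -18]
R3 ← R3 − (2)·R2: [0, 0, 0, 0]
Echelon form has 2 nonzero rows, so rank(B) = 2.
The column space has dimension equal to the rank: 2.

2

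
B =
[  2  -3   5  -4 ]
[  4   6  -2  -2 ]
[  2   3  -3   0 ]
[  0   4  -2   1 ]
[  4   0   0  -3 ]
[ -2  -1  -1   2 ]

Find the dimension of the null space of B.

Row reduce to echelon form.
R2 ← R2 − (2)·R1: [0, 12, -12, 6]
R3 ← R3 − R1: [0, 6, -8, 4]
R5 ← R5 − (2)·R1: [0, 6, -10, 5]
R6 ← R6 + R1: [0, -4, 4, -2]
R3 ← R3 − (1/2)·R2: [0, 0, -2, 1]
R4 ← R4 − (1/3)·R2: [0, 0, 2, -1]
R5 ← R5 − (1/2)·R2: [0, 0, -4, 2]
R6 ← R6 + (1/3)·R2: [0, 0, 0, 0]
R4 ← R4 + R3: [0, 0, 0, 0]
R5 ← R5 − (2)·R3: [0, 0, 0, 0]
3 nonzero rows, so rank(B) = 3.
B has 4 columns; by rank–nullity, nullity = 4 − 3 = 1.

1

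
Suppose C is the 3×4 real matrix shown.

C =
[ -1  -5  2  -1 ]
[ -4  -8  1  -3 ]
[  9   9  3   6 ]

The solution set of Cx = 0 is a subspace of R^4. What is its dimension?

2

Row reduce to echelon form.
R2 ← R2 − (4)·R1: [0, 12, -7, 1]
R3 ← R3 + (9)·R1: [0, -36, 21, -3]
R3 ← R3 + (3)·R2: [0, 0, 0, 0]
2 nonzero rows, so rank(C) = 2.
C has 4 columns; by rank–nullity, nullity = 4 − 2 = 2.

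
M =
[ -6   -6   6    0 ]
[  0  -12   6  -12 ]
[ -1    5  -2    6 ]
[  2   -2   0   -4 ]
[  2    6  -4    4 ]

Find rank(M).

2

Row reduce to echelon form.
R3 ← R3 − (1/6)·R1: [0, 6, -3, 6]
R4 ← R4 + (1/3)·R1: [0, -4, 2, -4]
R5 ← R5 + (1/3)·R1: [0, 4, -2, 4]
R3 ← R3 + (1/2)·R2: [0, 0, 0, 0]
R4 ← R4 − (1/3)·R2: [0, 0, 0, 0]
R5 ← R5 + (1/3)·R2: [0, 0, 0, 0]
Echelon form has 2 nonzero rows, so rank(M) = 2.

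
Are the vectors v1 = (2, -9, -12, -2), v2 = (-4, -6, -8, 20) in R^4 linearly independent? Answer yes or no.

yes

Form the matrix with these vectors as rows and row reduce.
R2 ← R2 + (2)·R1: [0, -24, -32, 16]
2 nonzero rows, so the 2 vectors span a space of dimension 2.
Since 2 = 2, the vectors are linearly independent.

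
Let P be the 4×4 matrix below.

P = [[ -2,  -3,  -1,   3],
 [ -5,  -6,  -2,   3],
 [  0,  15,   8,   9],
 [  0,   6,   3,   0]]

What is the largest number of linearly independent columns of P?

Row reduce to echelon form.
R2 ← R2 − (5/2)·R1: [0, 3/2, 1/2, -9/2]
R3 ← R3 − (10)·R2: [0, 0, 3, 54]
R4 ← R4 − (4)·R2: [0, 0, 1, 18]
R4 ← R4 − (1/3)·R3: [0, 0, 0, 0]
Echelon form has 3 nonzero rows, so rank(P) = 3.
The rank gives the maximum number of linearly independent columns: 3.

3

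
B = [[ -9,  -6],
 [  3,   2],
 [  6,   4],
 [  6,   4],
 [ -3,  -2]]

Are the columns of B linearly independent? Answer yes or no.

Row reduce B to echelon form.
R2 ← R2 + (1/3)·R1: [0, 0]
R3 ← R3 + (2/3)·R1: [0, 0]
R4 ← R4 + (2/3)·R1: [0, 0]
R5 ← R5 − (1/3)·R1: [0, 0]
1 pivot among 2 columns.
Only 1 < 2 pivot columns, so the columns are linearly dependent.

no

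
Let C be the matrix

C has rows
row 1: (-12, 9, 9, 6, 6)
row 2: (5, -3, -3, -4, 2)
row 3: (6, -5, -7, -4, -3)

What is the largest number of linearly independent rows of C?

Row reduce to echelon form.
R2 ← R2 + (5/12)·R1: [0, 3/4, 3/4, -3/2, 9/2]
R3 ← R3 + (1/2)·R1: [0, -1/2, -5/2, -1, 0]
R3 ← R3 + (2/3)·R2: [0, 0, -2, -2, 3]
Echelon form has 3 nonzero rows, so rank(C) = 3.
The rank gives the maximum number of linearly independent rows: 3.

3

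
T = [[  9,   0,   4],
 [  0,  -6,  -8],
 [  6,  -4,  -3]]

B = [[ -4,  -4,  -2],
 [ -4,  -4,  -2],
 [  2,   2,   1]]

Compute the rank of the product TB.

1

First compute TB:
[[-28, -28, -14],
 [  8,   8,   4],
 [-14, -14,  -7]]
Now row reduce the product.
R2 ← R2 + (2/7)·R1: [0, 0, 0]
R3 ← R3 − (1/2)·R1: [0, 0, 0]
1 nonzero row, so rank(TB) = 1.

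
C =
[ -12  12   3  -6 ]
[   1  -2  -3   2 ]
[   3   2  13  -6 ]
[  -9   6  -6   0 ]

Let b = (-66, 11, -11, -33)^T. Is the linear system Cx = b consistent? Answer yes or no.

yes

Row reduce the augmented matrix [C | b].
R2 ← R2 + (1/12)·R1: [0, -1, -11/4, 3/2, 11/2]
R3 ← R3 + (1/4)·R1: [0, 5, 55/4, -15/2, -55/2]
R4 ← R4 − (3/4)·R1: [0, -3, -33/4, 9/2, 33/2]
R3 ← R3 + (5)·R2: [0, 0, 0, 0, 0]
R4 ← R4 − (3)·R2: [0, 0, 0, 0, 0]
The echelon form has 2 nonzero rows, and every pivot lies in the first 4 columns, so rank(C) = rank([C|b]) = 2.
The system is consistent.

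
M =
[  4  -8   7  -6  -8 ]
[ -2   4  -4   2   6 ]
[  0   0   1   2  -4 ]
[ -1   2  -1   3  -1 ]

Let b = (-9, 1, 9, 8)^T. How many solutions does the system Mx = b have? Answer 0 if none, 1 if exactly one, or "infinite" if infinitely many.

Row reduce the augmented matrix [M | b].
R2 ← R2 + (1/2)·R1: [0, 0, -1/2, -1, 2, -7/2]
R4 ← R4 + (1/4)·R1: [0, 0, 3/4, 3/2, -3, 23/4]
R3 ← R3 + (2)·R2: [0, 0, 0, 0, 0, 2]
R4 ← R4 + (3/2)·R2: [0, 0, 0, 0, 0, 1/2]
R4 ← R4 − (1/4)·R3: [0, 0, 0, 0, 0, 0]
The echelon form has 3 nonzero rows; the last pivot sits in the augmented column, so rank(M) = 2 but rank([M|b]) = 3.
Since the ranks differ, the system is inconsistent.
It has no solutions.

0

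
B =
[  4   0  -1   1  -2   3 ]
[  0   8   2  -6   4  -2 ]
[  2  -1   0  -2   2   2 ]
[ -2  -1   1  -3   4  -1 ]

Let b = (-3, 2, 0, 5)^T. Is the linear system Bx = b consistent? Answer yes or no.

Row reduce the augmented matrix [B | b].
R3 ← R3 − (1/2)·R1: [0, -1, 1/2, -5/2, 3, 1/2, 3/2]
R4 ← R4 + (1/2)·R1: [0, -1, 1/2, -5/2, 3, 1/2, 7/2]
R3 ← R3 + (1/8)·R2: [0, 0, 3/4, -13/4, 7/2, 1/4, 7/4]
R4 ← R4 + (1/8)·R2: [0, 0, 3/4, -13/4, 7/2, 1/4, 15/4]
R4 ← R4 − R3: [0, 0, 0, 0, 0, 0, 2]
The echelon form has 4 nonzero rows; the last pivot sits in the augmented column, so rank(B) = 3 but rank([B|b]) = 4.
Since the ranks differ, the system is inconsistent.

no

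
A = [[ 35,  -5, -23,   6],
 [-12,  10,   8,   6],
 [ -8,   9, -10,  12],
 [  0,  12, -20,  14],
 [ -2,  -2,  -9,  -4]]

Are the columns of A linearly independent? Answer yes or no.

yes

Row reduce A to echelon form.
R2 ← R2 + (12/35)·R1: [0, 58/7, 4/35, 282/35]
R3 ← R3 + (8/35)·R1: [0, 55/7, -534/35, 468/35]
R5 ← R5 + (2/35)·R1: [0, -16/7, -361/35, -128/35]
R3 ← R3 − (55/58)·R2: [0, 0, -2228/145, 831/145]
R4 ← R4 − (42/29)·R2: [0, 0, -2924/145, 338/145]
R5 ← R5 + (8/29)·R2: [0, 0, -1491/145, -208/145]
R4 ← R4 − (731/557)·R3: [0, 0, 0, -2891/557]
R5 ← R5 − (1491/2228)·R3: [0, 0, 0, -11741/2228]
R5 ← R5 − (199/196)·R4: [0, 0, 0, 0]
4 pivots among 4 columns.
Every column is a pivot column, so the columns are linearly independent.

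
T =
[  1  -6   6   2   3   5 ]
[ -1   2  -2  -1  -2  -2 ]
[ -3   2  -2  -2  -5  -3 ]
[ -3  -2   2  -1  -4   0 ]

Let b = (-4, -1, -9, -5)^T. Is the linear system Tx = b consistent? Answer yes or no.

no

Row reduce the augmented matrix [T | b].
R2 ← R2 + R1: [0, -4, 4, 1, 1, 3, -5]
R3 ← R3 + (3)·R1: [0, -16, 16, 4, 4, 12, -21]
R4 ← R4 + (3)·R1: [0, -20, 20, 5, 5, 15, -17]
R3 ← R3 − (4)·R2: [0, 0, 0, 0, 0, 0, -1]
R4 ← R4 − (5)·R2: [0, 0, 0, 0, 0, 0, 8]
R4 ← R4 + (8)·R3: [0, 0, 0, 0, 0, 0, 0]
The echelon form has 3 nonzero rows; the last pivot sits in the augmented column, so rank(T) = 2 but rank([T|b]) = 3.
Since the ranks differ, the system is inconsistent.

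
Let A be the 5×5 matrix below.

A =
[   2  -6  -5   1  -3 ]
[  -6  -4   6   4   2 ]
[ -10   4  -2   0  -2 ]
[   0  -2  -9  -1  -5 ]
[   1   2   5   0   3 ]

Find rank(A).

3

Row reduce to echelon form.
R2 ← R2 + (3)·R1: [0, -22, -9, 7, -7]
R3 ← R3 + (5)·R1: [0, -26, -27, 5, -17]
R5 ← R5 − (1/2)·R1: [0, 5, 15/2, -1/2, 9/2]
R3 ← R3 − (13/11)·R2: [0, 0, -180/11, -36/11, -96/11]
R4 ← R4 − (1/11)·R2: [0, 0, -90/11, -18/11, -48/11]
R5 ← R5 + (5/22)·R2: [0, 0, 60/11, 12/11, 32/11]
R4 ← R4 − (1/2)·R3: [0, 0, 0, 0, 0]
R5 ← R5 + (1/3)·R3: [0, 0, 0, 0, 0]
Echelon form has 3 nonzero rows, so rank(A) = 3.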